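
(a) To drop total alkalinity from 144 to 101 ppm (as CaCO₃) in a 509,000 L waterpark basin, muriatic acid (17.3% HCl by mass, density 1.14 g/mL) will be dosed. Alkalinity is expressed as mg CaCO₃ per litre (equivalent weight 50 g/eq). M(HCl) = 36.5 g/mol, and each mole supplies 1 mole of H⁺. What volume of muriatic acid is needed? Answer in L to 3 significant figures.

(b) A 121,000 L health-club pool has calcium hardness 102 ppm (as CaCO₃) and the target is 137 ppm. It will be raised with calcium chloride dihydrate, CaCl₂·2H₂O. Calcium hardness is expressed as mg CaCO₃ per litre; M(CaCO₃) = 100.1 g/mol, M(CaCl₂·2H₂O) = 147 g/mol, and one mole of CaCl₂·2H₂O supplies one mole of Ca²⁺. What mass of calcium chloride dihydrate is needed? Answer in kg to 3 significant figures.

(a) Alkalinity to neutralize: (144 − 101) = 43 mg/L as CaCO₃ × 509,000 L = 21,890 g as CaCO₃.
(a) Equivalents of H⁺ required: 21,890 ÷ 50 g/eq = 437.7 eq = 437.7 mol HCl.
(a) Mass of HCl: 437.7 × 36.5 = 15,980 g.
(a) Mass of 17.3% solution: 15,980 / 0.173 = 92,360 g.
(a) Volume: 92,360 g ÷ 1.14 g/mL = 81,010 mL.

(b) Hardness to add: (137 − 102) = 35 mg/L as CaCO₃ × 121,000 L = 4235 g as CaCO₃.
(b) Moles of Ca²⁺ (1 mol Ca²⁺ ≡ 1 mol CaCO₃): 4235 / 100.1 g/mol = 42.31 mol.
(b) Mass of CaCl₂·2H₂O: 42.31 × 147 = 6219 g.

(a) 81.0 L; (b) 6.22 kg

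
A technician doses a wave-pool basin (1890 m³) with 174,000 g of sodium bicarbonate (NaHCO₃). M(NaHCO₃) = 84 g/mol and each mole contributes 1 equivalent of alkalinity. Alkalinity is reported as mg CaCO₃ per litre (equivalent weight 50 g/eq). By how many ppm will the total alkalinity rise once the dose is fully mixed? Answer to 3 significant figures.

Volume: 1890 m³ = 1,890,000 L.
Moles of NaHCO₃: 174,000 g ÷ 84 g/mol = 2071 mol → 2071 eq of alkalinity.
As CaCO₃: 2071 eq × 50 g/eq = 103,600 g.
Rise: 103,600 g / 1,890,000 L × 1000 = 54.8 mg/L.

54.8 ppm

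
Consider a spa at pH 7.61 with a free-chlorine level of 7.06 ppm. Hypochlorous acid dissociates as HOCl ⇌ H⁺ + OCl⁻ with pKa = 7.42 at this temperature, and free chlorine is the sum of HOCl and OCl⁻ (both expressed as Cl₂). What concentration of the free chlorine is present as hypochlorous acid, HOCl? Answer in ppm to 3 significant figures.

[OCl⁻]/[HOCl] = 10^(pH − pKa) = 10^(7.61 − 7.42) = 10^0.19 = 1.549.
Fraction as HOCl = 1 / (1 + 1.549) = 0.3923.
HOCl = 0.3923 × 7.06 ppm = 2.77 ppm.

2.77 ppm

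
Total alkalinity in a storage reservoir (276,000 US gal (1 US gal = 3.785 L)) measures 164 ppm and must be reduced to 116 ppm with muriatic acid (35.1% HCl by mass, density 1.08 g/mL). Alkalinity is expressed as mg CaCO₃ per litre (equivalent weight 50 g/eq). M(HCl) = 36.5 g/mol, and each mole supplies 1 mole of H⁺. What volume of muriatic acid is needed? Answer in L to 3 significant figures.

Volume: 276,000 US gal × 3.785 L/gal = 1,044,660 L.
Alkalinity to neutralize: (164 − 116) = 48 mg/L as CaCO₃ × 1,044,660 L = 50,140 g as CaCO₃.
Equivalents of H⁺ required: 50,140 ÷ 50 g/eq = 1003 eq = 1003 mol HCl.
Mass of HCl: 1003 × 36.5 = 36,600 g.
Mass of 35.1% solution: 36,600 / 0.351 = 104,300 g.
Volume: 104,300 g ÷ 1.08 g/mL = 96,560 mL.

96.6 L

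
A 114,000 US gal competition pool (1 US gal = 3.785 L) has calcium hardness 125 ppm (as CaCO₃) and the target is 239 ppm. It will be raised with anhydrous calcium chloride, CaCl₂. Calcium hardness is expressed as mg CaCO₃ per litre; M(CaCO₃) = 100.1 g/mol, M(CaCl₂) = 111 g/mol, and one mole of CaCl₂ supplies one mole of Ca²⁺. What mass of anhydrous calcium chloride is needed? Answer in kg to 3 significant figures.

54.5 kg

Volume: 114,000 US gal × 3.785 L/gal = 431,490 L.
Hardness to add: (239 − 125) = 114 mg/L as CaCO₃ × 431,490 L = 49,190 g as CaCO₃.
Moles of Ca²⁺ (1 mol Ca²⁺ ≡ 1 mol CaCO₃): 49,190 / 100.1 g/mol = 491.4 mol.
Mass of CaCl₂: 491.4 × 111 = 54,550 g.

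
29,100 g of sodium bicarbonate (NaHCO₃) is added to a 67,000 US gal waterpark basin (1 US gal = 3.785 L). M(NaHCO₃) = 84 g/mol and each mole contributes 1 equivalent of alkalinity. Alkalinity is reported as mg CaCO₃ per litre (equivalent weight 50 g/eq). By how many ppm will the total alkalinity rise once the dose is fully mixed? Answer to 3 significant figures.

68.3 ppm

Volume: 67,000 US gal × 3.785 L/gal = 253,595 L.
Moles of NaHCO₃: 29,100 g ÷ 84 g/mol = 346.4 mol → 346.4 eq of alkalinity.
As CaCO₃: 346.4 eq × 50 g/eq = 17,320 g.
Rise: 17,320 g / 253,595 L × 1000 = 68.3 mg/L.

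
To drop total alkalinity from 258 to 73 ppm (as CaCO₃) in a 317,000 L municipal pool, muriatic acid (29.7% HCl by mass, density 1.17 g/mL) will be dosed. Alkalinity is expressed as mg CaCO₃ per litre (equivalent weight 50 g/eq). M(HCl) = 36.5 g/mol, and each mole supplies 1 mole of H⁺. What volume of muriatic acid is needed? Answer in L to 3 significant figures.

123 L

Alkalinity to neutralize: (258 − 73) = 185 mg/L as CaCO₃ × 317,000 L = 58,640 g as CaCO₃.
Equivalents of H⁺ required: 58,640 ÷ 50 g/eq = 1173 eq = 1173 mol HCl.
Mass of HCl: 1173 × 36.5 = 42,810 g.
Mass of 29.7% solution: 42,810 / 0.297 = 144,100 g.
Volume: 144,100 g ÷ 1.17 g/mL = 123,200 mL.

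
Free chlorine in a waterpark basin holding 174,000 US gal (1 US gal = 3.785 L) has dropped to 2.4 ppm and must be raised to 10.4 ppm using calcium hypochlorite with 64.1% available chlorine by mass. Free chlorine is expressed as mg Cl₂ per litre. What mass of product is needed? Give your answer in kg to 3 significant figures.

Volume: 174,000 US gal × 3.785 L/gal = 658,590 L.
Chlorine deficit: 10.4 − 2.4 = 8 ppm = 8 mg/L as Cl₂.
Cl₂ equivalent needed: 8 mg/L × 658,590 L = 5,269,000 mg = 5269 g.
Product at 64.1% available chlorine: 5269 / 0.641 = 8220 g.

8.22 kg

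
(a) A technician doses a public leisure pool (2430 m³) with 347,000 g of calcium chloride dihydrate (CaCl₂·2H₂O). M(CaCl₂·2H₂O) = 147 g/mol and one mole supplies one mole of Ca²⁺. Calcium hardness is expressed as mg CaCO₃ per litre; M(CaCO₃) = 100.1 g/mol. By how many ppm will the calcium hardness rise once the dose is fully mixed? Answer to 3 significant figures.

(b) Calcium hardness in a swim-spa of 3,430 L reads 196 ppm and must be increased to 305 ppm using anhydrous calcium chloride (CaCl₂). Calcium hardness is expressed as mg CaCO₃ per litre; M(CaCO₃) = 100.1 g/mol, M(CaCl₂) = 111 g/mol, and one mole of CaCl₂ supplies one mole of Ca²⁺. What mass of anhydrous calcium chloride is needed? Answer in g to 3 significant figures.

(a) Volume: 2430 m³ = 2,430,000 L.
(a) Moles of Ca²⁺: 347,000 g ÷ 147 g/mol = 2361 mol.
(a) As CaCO₃: 2361 mol × 100.1 g/mol = 236,300 g.
(a) Rise: 236,300 g / 2,430,000 L × 1000 = 97.24 mg/L.

(b) Hardness to add: (305 − 196) = 109 mg/L as CaCO₃ × 3,430 L = 373.9 g as CaCO₃.
(b) Moles of Ca²⁺ (1 mol Ca²⁺ ≡ 1 mol CaCO₃): 373.9 / 100.1 g/mol = 3.735 mol.
(b) Mass of CaCl₂: 3.735 × 111 = 414.6 g.

(a) 97.2 ppm; (b) 415 g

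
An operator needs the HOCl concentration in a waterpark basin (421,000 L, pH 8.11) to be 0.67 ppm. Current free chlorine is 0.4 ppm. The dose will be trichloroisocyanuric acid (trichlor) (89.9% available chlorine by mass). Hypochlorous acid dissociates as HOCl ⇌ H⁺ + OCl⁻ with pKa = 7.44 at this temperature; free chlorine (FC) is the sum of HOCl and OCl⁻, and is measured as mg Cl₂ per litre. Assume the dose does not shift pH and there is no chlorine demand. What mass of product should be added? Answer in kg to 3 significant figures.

1.59 kg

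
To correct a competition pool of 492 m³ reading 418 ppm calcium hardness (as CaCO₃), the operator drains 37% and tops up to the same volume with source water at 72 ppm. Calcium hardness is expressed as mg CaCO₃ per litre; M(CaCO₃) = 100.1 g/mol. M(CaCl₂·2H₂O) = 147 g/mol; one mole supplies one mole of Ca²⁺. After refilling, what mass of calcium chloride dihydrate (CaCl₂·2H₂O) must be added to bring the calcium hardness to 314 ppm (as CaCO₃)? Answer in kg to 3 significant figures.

Volume: 492 m³ = 492,000 L.
After draining 37% and refilling: 418 × 0.63 + 72 × 0.37 = 289.98 ppm.
Deficit to target: 314 − 289.98 = 24.02 mg/L.
As CaCO₃: 24.02 mg/L × 492,000 L = 11,820 g; ÷ 100.1 = 118.1 mol Ca²⁺.
Mass: 118.1 × 147 = 17,350 g.

17.4 kg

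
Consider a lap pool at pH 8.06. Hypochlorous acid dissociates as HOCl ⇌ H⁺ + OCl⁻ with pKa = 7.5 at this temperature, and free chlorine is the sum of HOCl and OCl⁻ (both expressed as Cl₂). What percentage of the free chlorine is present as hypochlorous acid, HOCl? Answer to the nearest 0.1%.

21.6%

[OCl⁻]/[HOCl] = 10^(pH − pKa) = 10^(8.06 − 7.5) = 10^0.56 = 3.631.
Fraction as HOCl = 1 / (1 + 3.631) = 0.2159.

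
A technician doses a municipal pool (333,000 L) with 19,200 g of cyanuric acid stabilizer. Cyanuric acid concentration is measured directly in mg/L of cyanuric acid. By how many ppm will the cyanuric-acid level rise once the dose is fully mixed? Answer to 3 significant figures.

Rise: 19,200 g / 333,000 L × 1000 = 57.66 mg/L.

57.7 ppm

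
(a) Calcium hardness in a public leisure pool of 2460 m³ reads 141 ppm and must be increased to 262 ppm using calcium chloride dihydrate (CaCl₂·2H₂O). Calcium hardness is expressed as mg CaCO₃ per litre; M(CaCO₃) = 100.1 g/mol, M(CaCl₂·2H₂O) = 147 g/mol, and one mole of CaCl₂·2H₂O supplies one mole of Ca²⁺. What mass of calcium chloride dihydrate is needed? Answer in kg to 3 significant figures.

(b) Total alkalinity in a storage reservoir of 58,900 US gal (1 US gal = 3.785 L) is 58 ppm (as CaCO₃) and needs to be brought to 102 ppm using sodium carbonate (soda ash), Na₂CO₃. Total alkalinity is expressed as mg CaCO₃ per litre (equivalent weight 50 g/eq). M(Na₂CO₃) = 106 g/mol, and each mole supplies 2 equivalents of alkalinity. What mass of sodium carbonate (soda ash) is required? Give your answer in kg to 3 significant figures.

(a) 437 kg; (b) 10.4 kg

(a) Volume: 2460 m³ = 2,460,000 L.
(a) Hardness to add: (262 − 141) = 121 mg/L as CaCO₃ × 2,460,000 L = 297,700 g as CaCO₃.
(a) Moles of Ca²⁺ (1 mol Ca²⁺ ≡ 1 mol CaCO₃): 297,700 / 100.1 g/mol = 2974 mol.
(a) Mass of CaCl₂·2H₂O: 2974 × 147 = 437,100 g.

(b) Volume: 58,900 US gal × 3.785 L/gal = 222,936 L.
(b) Alkalinity to add: (102 − 58) = 44 mg/L as CaCO₃ × 222,936 L = 9809 g as CaCO₃.
(b) Equivalents: 9809 g ÷ 50 g/eq = 196.2 eq.
(b) Each mole of Na₂CO₃ supplies 2 eq, so 196.2 / 2 = 98.09 mol.
(b) Mass: 98.09 mol × 106 g/mol = 10,400 g.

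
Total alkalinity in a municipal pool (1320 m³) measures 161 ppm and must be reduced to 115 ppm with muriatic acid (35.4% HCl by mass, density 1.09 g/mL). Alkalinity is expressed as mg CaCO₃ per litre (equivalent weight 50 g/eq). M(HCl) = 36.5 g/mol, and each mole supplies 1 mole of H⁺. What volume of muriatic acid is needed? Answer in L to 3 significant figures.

Volume: 1320 m³ = 1,320,000 L.
Alkalinity to neutralize: (161 − 115) = 46 mg/L as CaCO₃ × 1,320,000 L = 60,720 g as CaCO₃.
Equivalents of H⁺ required: 60,720 ÷ 50 g/eq = 1214 eq = 1214 mol HCl.
Mass of HCl: 1214 × 36.5 = 44,330 g.
Mass of 35.4% solution: 44,330 / 0.354 = 125,200 g.
Volume: 125,200 g ÷ 1.09 g/mL = 114,900 mL.

115 L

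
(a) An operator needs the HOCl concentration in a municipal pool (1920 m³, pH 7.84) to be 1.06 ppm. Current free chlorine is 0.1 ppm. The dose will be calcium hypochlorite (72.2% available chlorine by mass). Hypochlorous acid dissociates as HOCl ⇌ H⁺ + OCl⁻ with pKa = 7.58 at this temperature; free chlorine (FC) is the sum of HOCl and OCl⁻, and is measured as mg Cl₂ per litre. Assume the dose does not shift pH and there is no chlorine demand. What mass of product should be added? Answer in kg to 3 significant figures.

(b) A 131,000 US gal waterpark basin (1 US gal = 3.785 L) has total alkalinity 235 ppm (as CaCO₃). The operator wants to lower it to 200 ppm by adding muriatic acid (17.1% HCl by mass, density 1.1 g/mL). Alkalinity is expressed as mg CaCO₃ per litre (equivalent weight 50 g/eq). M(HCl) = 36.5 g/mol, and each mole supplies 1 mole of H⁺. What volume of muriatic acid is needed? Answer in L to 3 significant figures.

(a) 7.68 kg; (b) 67.4 L

(a) Volume: 1920 m³ = 1,920,000 L.
(a) [OCl⁻]/[HOCl] = 10^(pH − pKa) = 10^(7.84 − 7.58) = 1.82; fraction as HOCl = 1/(1 + 1.82) = 0.3546.
(a) Free chlorine required for 1.06 ppm HOCl: 1.06 / 0.3546 = 2.989 ppm.
(a) FC to add: 2.989 − 0.1 = 2.889 mg/L as Cl₂.
(a) Cl₂ equivalent: 2.889 mg/L × 1,920,000 L = 5547 g.
(a) Product at 72.2% available Cl: 5547 / 0.722 = 7682 g.

(b) Volume: 131,000 US gal × 3.785 L/gal = 495,835 L.
(b) Alkalinity to neutralize: (235 − 200) = 35 mg/L as CaCO₃ × 495,835 L = 17,350 g as CaCO₃.
(b) Equivalents of H⁺ required: 17,350 ÷ 50 g/eq = 347.1 eq = 347.1 mol HCl.
(b) Mass of HCl: 347.1 × 36.5 = 12,670 g.
(b) Mass of 17.1% solution: 12,670 / 0.171 = 74,090 g.
(b) Volume: 74,090 g ÷ 1.1 g/mL = 67,350 mL.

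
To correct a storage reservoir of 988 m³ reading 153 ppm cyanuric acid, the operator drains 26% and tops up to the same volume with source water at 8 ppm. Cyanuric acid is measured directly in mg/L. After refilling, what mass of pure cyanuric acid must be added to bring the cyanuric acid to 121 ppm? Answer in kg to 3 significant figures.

5.63 kg

Volume: 988 m³ = 988,000 L.
After draining 26% and refilling: 153 × 0.74 + 8 × 0.26 = 115.3 ppm.
Deficit to target: 121 − 115.3 = 5.7 mg/L.
Mass: 5.7 mg/L × 988,000 L = 5632 g cyanuric acid.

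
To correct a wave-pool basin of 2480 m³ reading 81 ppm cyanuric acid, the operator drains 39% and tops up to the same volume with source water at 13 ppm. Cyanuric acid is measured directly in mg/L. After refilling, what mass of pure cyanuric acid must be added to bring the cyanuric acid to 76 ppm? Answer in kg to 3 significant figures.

53.4 kg

Volume: 2480 m³ = 2,480,000 L.
After draining 39% and refilling: 81 × 0.61 + 13 × 0.39 = 54.48 ppm.
Deficit to target: 76 − 54.48 = 21.52 mg/L.
Mass: 21.52 mg/L × 2,480,000 L = 53,370 g cyanuric acid.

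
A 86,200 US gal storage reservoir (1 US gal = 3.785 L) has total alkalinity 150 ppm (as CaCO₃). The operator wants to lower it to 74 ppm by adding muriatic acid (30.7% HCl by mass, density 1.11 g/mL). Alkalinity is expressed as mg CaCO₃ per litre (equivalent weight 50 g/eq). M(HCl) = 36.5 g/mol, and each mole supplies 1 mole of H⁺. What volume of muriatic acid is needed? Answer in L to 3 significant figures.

53.1 L

Volume: 86,200 US gal × 3.785 L/gal = 326,267 L.
Alkalinity to neutralize: (150 − 74) = 76 mg/L as CaCO₃ × 326,267 L = 24,800 g as CaCO₃.
Equivalents of H⁺ required: 24,800 ÷ 50 g/eq = 495.9 eq = 495.9 mol HCl.
Mass of HCl: 495.9 × 36.5 = 18,100 g.
Mass of 30.7% solution: 18,100 / 0.307 = 58,960 g.
Volume: 58,960 g ÷ 1.11 g/mL = 53,120 mL.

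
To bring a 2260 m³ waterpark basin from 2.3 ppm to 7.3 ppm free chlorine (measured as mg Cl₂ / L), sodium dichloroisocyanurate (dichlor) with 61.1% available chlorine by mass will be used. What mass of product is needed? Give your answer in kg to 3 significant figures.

18.5 kg

Volume: 2260 m³ = 2,260,000 L.
Chlorine deficit: 7.3 − 2.3 = 5 ppm = 5 mg/L as Cl₂.
Cl₂ equivalent needed: 5 mg/L × 2,260,000 L = 11,300,000 mg = 11,300 g.
Product at 61.1% available chlorine: 11,300 / 0.611 = 18,490 g.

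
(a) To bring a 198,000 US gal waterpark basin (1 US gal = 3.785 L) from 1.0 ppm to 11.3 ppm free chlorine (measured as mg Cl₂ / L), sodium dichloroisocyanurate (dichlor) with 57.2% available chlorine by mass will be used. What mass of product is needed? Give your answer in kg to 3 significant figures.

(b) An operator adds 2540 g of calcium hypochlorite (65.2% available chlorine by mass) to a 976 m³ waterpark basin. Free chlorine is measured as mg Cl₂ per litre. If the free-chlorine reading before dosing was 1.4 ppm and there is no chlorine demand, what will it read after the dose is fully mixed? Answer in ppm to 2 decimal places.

(a) Volume: 198,000 US gal × 3.785 L/gal = 749,430 L.
(a) Chlorine deficit: 11.3 − 1.0 = 10.3 ppm = 10.3 mg/L as Cl₂.
(a) Cl₂ equivalent needed: 10.3 mg/L × 749,430 L = 7,719,000 mg = 7719 g.
(a) Product at 57.2% available chlorine: 7719 / 0.572 = 13,490 g.

(b) Volume: 976 m³ = 976,000 L.
(b) Available chlorine delivered: 2540 g × 0.652 = 1656 g as Cl₂.
(b) Concentration rise: 1656 g / 976,000 L = 1.697 mg/L = 1.70 ppm.
(b) Final FC: 1.4 + 1.70 = 3.10 ppm.

(a) 13.5 kg; (b) 3.10 ppm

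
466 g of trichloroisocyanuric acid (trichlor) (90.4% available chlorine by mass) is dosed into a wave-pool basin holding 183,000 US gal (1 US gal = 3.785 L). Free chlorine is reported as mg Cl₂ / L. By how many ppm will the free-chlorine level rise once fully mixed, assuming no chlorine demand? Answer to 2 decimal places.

0.61 ppm

Volume: 183,000 US gal × 3.785 L/gal = 692,655 L.
Available chlorine delivered: 466 g × 0.904 = 421.3 g as Cl₂.
Concentration rise: 421.3 g / 692,655 L = 0.6082 mg/L = 0.61 ppm.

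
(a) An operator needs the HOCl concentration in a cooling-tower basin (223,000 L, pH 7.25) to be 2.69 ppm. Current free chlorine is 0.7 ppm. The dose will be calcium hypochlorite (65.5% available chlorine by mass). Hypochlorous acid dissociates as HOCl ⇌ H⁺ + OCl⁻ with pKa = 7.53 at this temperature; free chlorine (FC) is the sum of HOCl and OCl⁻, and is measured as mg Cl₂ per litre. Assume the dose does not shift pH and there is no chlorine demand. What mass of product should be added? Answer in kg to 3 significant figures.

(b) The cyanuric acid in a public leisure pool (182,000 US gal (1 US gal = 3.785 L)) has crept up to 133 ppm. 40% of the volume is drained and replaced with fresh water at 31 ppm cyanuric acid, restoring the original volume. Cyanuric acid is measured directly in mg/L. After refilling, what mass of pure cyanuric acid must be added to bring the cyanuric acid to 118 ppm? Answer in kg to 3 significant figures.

(a) [OCl⁻]/[HOCl] = 10^(pH − pKa) = 10^(7.25 − 7.53) = 0.5248; fraction as HOCl = 1/(1 + 0.5248) = 0.6558.
(a) Free chlorine required for 2.69 ppm HOCl: 2.69 / 0.6558 = 4.102 ppm.
(a) FC to add: 4.102 − 0.7 = 3.402 mg/L as Cl₂.
(a) Cl₂ equivalent: 3.402 mg/L × 223,000 L = 758.6 g.
(a) Product at 65.5% available Cl: 758.6 / 0.655 = 1158 g.

(b) Volume: 182,000 US gal × 3.785 L/gal = 688,870 L.
(b) After draining 40% and refilling: 133 × 0.60 + 31 × 0.40 = 92.2 ppm.
(b) Deficit to target: 118 − 92.2 = 25.8 mg/L.
(b) Mass: 25.8 mg/L × 688,870 L = 17,770 g cyanuric acid.

(a) 1.16 kg; (b) 17.8 kg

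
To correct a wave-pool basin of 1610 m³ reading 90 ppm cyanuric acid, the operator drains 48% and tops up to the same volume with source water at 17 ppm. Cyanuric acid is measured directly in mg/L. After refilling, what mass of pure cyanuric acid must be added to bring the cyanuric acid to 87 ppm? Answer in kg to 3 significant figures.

51.6 kg

Volume: 1610 m³ = 1,610,000 L.
After draining 48% and refilling: 90 × 0.52 + 17 × 0.48 = 54.96 ppm.
Deficit to target: 87 − 54.96 = 32.04 mg/L.
Mass: 32.04 mg/L × 1,610,000 L = 51,580 g cyanuric acid.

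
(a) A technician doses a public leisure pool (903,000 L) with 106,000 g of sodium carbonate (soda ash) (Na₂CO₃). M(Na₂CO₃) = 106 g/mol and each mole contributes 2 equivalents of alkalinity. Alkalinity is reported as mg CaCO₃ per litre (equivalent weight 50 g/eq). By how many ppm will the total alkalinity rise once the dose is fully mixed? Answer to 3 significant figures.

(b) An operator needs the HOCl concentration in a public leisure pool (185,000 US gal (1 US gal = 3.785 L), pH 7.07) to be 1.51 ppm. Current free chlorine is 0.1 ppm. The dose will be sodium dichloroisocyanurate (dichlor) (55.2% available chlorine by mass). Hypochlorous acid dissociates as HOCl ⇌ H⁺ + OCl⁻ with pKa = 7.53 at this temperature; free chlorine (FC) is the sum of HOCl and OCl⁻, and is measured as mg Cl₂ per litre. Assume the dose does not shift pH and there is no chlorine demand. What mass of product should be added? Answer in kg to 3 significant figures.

(a) 111 ppm; (b) 2.45 kg

(a) Moles of Na₂CO₃: 106,000 g ÷ 106 g/mol = 1000 mol → 2000 eq of alkalinity.
(a) As CaCO₃: 2000 eq × 50 g/eq = 100,000 g.
(a) Rise: 100,000 g / 903,000 L × 1000 = 110.7 mg/L.

(b) Volume: 185,000 US gal × 3.785 L/gal = 700,225 L.
(b) [OCl⁻]/[HOCl] = 10^(pH − pKa) = 10^(7.07 − 7.53) = 0.3467; fraction as HOCl = 1/(1 + 0.3467) = 0.7425.
(b) Free chlorine required for 1.51 ppm HOCl: 1.51 / 0.7425 = 2.034 ppm.
(b) FC to add: 2.034 − 0.1 = 1.934 mg/L as Cl₂.
(b) Cl₂ equivalent: 1.934 mg/L × 700,225 L = 1354 g.
(b) Product at 55.2% available Cl: 1354 / 0.552 = 2453 g.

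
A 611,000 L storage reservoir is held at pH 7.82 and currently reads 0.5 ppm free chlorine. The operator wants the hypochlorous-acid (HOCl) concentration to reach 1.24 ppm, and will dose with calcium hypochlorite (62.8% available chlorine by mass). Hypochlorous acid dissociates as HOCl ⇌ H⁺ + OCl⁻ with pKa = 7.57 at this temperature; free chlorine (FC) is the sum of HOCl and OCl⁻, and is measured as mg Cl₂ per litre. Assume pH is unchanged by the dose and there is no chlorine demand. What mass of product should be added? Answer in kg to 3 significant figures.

2.87 kg

[OCl⁻]/[HOCl] = 10^(pH − pKa) = 10^(7.82 − 7.57) = 1.778; fraction as HOCl = 1/(1 + 1.778) = 0.3599.
Free chlorine required for 1.24 ppm HOCl: 1.24 / 0.3599 = 3.445 ppm.
FC to add: 3.445 − 0.5 = 2.945 mg/L as Cl₂.
Cl₂ equivalent: 2.945 mg/L × 611,000 L = 1799 g.
Product at 62.8% available Cl: 1799 / 0.628 = 2865 g.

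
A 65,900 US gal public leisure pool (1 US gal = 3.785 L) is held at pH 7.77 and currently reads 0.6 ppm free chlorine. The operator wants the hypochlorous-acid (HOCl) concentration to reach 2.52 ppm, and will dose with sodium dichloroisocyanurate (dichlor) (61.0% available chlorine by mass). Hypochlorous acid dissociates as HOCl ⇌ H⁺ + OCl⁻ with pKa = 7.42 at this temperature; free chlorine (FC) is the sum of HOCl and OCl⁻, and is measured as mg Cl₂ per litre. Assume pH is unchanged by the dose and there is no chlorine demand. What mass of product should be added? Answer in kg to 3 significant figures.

3.09 kg

Volume: 65,900 US gal × 3.785 L/gal = 249,432 L.
[OCl⁻]/[HOCl] = 10^(pH − pKa) = 10^(7.77 − 7.42) = 2.239; fraction as HOCl = 1/(1 + 2.239) = 0.3088.
Free chlorine required for 2.52 ppm HOCl: 2.52 / 0.3088 = 8.162 ppm.
FC to add: 8.162 − 0.6 = 7.562 mg/L as Cl₂.
Cl₂ equivalent: 7.562 mg/L × 249,432 L = 1886 g.
Product at 61.0% available Cl: 1886 / 0.61 = 3092 g.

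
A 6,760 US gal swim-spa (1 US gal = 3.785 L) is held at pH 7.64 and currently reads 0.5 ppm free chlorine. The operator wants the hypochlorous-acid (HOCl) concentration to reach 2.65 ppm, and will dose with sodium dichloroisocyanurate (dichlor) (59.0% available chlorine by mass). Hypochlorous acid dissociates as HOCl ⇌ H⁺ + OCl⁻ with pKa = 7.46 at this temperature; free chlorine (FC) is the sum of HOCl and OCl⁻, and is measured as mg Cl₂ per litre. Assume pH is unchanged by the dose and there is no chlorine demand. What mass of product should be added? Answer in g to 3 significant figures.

Volume: 6,760 US gal × 3.785 L/gal = 25,587 L.
[OCl⁻]/[HOCl] = 10^(pH − pKa) = 10^(7.64 − 7.46) = 1.514; fraction as HOCl = 1/(1 + 1.514) = 0.3978.
Free chlorine required for 2.65 ppm HOCl: 2.65 / 0.3978 = 6.661 ppm.
FC to add: 6.661 − 0.5 = 6.161 mg/L as Cl₂.
Cl₂ equivalent: 6.161 mg/L × 25,587 L = 157.6 g.
Product at 59.0% available Cl: 157.6 / 0.59 = 267.2 g.

267 g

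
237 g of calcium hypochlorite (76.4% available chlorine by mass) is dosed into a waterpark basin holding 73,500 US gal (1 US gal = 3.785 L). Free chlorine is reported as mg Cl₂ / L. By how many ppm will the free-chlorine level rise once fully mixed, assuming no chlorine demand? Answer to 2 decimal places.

0.65 ppm

Volume: 73,500 US gal × 3.785 L/gal = 278,198 L.
Available chlorine delivered: 237 g × 0.764 = 181.1 g as Cl₂.
Concentration rise: 181.1 g / 278,198 L = 0.6509 mg/L = 0.65 ppm.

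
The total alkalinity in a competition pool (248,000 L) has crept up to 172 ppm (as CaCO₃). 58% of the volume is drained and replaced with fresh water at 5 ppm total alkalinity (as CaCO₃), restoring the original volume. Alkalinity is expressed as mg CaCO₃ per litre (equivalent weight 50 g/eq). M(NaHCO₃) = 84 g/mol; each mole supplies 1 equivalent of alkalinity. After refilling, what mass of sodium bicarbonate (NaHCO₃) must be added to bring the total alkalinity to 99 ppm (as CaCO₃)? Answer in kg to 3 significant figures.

After draining 58% and refilling: 172 × 0.42 + 5 × 0.58 = 75.14 ppm.
Deficit to target: 99 − 75.14 = 23.86 mg/L.
As CaCO₃: 23.86 mg/L × 248,000 L = 5917 g; ÷ 50 g/eq ÷ 1 = 118.3 mol NaHCO₃.
Mass: 118.3 × 84 = 9941 g.

9.94 kg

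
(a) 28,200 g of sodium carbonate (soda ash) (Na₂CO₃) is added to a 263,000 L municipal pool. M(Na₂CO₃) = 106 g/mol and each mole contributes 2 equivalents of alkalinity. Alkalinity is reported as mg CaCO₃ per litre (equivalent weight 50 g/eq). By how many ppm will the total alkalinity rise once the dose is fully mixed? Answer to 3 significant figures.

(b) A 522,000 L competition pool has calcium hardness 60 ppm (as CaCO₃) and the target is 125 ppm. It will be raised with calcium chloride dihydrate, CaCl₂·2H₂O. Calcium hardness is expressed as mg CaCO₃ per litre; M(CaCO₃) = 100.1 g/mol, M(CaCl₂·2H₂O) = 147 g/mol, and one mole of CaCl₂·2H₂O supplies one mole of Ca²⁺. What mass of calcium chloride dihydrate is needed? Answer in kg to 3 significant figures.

(a) 101 ppm; (b) 49.8 kg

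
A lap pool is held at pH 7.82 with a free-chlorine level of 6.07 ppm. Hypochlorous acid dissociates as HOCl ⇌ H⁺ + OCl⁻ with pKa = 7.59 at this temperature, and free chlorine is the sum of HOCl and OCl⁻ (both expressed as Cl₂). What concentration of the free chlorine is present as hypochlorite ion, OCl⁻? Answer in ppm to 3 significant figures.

[OCl⁻]/[HOCl] = 10^(pH − pKa) = 10^(7.82 − 7.59) = 10^0.23 = 1.698.
Fraction as HOCl = 1 / (1 + 1.698) = 0.3706.
OCl⁻ = (1 − 0.3706) × 6.07 ppm = 3.82 ppm.

3.82 ppm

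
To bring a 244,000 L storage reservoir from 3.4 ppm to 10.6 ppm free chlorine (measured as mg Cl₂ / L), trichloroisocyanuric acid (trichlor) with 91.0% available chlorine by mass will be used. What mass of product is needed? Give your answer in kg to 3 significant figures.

Chlorine deficit: 10.6 − 3.4 = 7.2 ppm = 7.2 mg/L as Cl₂.
Cl₂ equivalent needed: 7.2 mg/L × 244,000 L = 1,757,000 mg = 1757 g.
Product at 91.0% available chlorine: 1757 / 0.91 = 1931 g.

1.93 kg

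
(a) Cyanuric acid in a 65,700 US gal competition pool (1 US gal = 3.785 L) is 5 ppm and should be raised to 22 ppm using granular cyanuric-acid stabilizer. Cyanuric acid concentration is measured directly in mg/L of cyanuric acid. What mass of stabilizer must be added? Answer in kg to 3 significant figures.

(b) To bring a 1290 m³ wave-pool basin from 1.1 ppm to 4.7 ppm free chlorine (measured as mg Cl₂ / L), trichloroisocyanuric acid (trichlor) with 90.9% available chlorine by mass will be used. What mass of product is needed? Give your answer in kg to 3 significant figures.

(a) 4.23 kg; (b) 5.11 kg

(a) Volume: 65,700 US gal × 3.785 L/gal = 248,674 L.
(a) CYA to add: (22 − 5) = 17 mg/L × 248,674 L = 4227 g cyanuric acid.

(b) Volume: 1290 m³ = 1,290,000 L.
(b) Chlorine deficit: 4.7 − 1.1 = 3.6 ppm = 3.6 mg/L as Cl₂.
(b) Cl₂ equivalent needed: 3.6 mg/L × 1,290,000 L = 4,644,000 mg = 4644 g.
(b) Product at 90.9% available chlorine: 4644 / 0.909 = 5109 g.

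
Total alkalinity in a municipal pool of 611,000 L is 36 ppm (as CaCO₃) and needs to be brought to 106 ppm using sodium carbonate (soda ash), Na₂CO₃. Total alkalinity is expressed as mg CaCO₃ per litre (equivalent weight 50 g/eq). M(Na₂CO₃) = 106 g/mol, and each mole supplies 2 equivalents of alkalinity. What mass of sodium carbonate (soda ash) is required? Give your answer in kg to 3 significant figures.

Alkalinity to add: (106 − 36) = 70 mg/L as CaCO₃ × 611,000 L = 42,770 g as CaCO₃.
Equivalents: 42,770 g ÷ 50 g/eq = 855.4 eq.
Each mole of Na₂CO₃ supplies 2 eq, so 855.4 / 2 = 427.7 mol.
Mass: 427.7 mol × 106 g/mol = 45,340 g.

45.3 kg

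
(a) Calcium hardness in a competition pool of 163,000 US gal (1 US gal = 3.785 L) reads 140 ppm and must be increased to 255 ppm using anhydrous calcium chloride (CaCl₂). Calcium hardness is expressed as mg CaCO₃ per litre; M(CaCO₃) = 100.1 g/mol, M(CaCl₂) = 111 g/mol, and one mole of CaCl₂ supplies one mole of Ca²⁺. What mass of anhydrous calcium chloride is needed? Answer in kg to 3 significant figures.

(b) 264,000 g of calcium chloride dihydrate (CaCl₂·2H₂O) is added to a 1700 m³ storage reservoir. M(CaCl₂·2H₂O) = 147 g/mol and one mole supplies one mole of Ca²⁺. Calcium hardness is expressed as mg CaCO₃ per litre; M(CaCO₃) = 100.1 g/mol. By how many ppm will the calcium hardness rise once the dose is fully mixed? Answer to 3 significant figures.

(a) Volume: 163,000 US gal × 3.785 L/gal = 616,955 L.
(a) Hardness to add: (255 − 140) = 115 mg/L as CaCO₃ × 616,955 L = 70,950 g as CaCO₃.
(a) Moles of Ca²⁺ (1 mol Ca²⁺ ≡ 1 mol CaCO₃): 70,950 / 100.1 g/mol = 708.8 mol.
(a) Mass of CaCl₂: 708.8 × 111 = 78,680 g.

(b) Volume: 1700 m³ = 1,700,000 L.
(b) Moles of Ca²⁺: 264,000 g ÷ 147 g/mol = 1796 mol.
(b) As CaCO₃: 1796 mol × 100.1 g/mol = 179,800 g.
(b) Rise: 179,800 g / 1,700,000 L × 1000 = 105.7 mg/L.

(a) 78.7 kg; (b) 106 ppm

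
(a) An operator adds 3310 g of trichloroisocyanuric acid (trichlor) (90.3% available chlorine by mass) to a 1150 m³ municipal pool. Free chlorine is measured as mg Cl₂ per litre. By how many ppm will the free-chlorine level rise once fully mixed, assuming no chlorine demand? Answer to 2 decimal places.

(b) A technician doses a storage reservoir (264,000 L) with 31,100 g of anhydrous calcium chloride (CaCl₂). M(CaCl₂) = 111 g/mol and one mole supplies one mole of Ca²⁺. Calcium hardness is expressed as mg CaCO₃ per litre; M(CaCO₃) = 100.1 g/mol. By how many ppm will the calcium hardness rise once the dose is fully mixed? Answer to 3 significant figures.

(a) Volume: 1150 m³ = 1,150,000 L.
(a) Available chlorine delivered: 3310 g × 0.903 = 2989 g as Cl₂.
(a) Concentration rise: 2989 g / 1,150,000 L = 2.599 mg/L = 2.60 ppm.

(b) Moles of Ca²⁺: 31,100 g ÷ 111 g/mol = 280.2 mol.
(b) As CaCO₃: 280.2 mol × 100.1 g/mol = 28,050 g.
(b) Rise: 28,050 g / 264,000 L × 1000 = 106.2 mg/L.

(a) 2.60 ppm; (b) 106 ppm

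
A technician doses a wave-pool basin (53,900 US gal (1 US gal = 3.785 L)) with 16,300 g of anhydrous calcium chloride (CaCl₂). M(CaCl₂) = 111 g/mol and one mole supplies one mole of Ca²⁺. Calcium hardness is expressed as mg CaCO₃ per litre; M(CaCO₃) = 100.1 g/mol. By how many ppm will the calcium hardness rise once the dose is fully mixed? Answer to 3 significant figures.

Volume: 53,900 US gal × 3.785 L/gal = 204,012 L.
Moles of Ca²⁺: 16,300 g ÷ 111 g/mol = 146.8 mol.
As CaCO₃: 146.8 mol × 100.1 g/mol = 14,700 g.
Rise: 14,700 g / 204,012 L × 1000 = 72.05 mg/L.

72.1 ppm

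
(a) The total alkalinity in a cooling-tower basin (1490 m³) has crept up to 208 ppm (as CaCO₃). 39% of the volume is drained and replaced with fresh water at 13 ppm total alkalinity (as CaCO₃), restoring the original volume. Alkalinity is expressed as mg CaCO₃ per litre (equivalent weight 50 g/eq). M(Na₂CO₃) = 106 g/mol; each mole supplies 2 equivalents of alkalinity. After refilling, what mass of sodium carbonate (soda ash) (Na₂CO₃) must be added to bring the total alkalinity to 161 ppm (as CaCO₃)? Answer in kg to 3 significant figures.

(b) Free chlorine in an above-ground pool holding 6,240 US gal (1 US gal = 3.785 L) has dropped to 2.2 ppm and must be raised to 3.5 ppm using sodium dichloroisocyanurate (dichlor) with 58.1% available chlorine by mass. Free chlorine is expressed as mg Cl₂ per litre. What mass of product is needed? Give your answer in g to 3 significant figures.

(a) Volume: 1490 m³ = 1,490,000 L.
(a) After draining 39% and refilling: 208 × 0.61 + 13 × 0.39 = 131.95 ppm.
(a) Deficit to target: 161 − 131.95 = 29.05 mg/L.
(a) As CaCO₃: 29.05 mg/L × 1,490,000 L = 43,280 g; ÷ 50 g/eq ÷ 2 = 432.8 mol Na₂CO₃.
(a) Mass: 432.8 × 106 = 45,880 g.

(b) Volume: 6,240 US gal × 3.785 L/gal = 23,618 L.
(b) Chlorine deficit: 3.5 − 2.2 = 1.3 ppm = 1.3 mg/L as Cl₂.
(b) Cl₂ equivalent needed: 1.3 mg/L × 23,618 L = 30,700 mg = 30.7 g.
(b) Product at 58.1% available chlorine: 30.7 / 0.581 = 52.85 g.

(a) 45.9 kg; (b) 52.8 g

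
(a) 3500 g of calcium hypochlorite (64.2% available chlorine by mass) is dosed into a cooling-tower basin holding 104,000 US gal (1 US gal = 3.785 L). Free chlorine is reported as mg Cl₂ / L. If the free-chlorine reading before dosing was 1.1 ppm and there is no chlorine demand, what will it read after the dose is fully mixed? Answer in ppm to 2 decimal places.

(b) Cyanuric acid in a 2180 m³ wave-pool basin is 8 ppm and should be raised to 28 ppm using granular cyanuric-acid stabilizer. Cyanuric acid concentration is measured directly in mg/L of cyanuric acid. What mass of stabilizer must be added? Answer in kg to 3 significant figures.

(a) 6.81 ppm; (b) 43.6 kg

(a) Volume: 104,000 US gal × 3.785 L/gal = 393,640 L.
(a) Available chlorine delivered: 3500 g × 0.642 = 2247 g as Cl₂.
(a) Concentration rise: 2247 g / 393,640 L = 5.708 mg/L = 5.71 ppm.
(a) Final FC: 1.1 + 5.71 = 6.81 ppm.

(b) Volume: 2180 m³ = 2,180,000 L.
(b) CYA to add: (28 − 8) = 20 mg/L × 2,180,000 L = 43,600 g cyanuric acid.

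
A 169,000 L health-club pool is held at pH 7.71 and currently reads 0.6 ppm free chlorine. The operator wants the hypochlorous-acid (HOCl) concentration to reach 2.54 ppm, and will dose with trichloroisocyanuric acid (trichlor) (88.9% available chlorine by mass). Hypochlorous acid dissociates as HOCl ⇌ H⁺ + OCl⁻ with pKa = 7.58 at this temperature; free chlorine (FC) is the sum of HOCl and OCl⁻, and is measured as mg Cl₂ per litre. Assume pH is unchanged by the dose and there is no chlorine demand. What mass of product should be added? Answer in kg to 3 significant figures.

[OCl⁻]/[HOCl] = 10^(pH − pKa) = 10^(7.71 − 7.58) = 1.349; fraction as HOCl = 1/(1 + 1.349) = 0.4257.
Free chlorine required for 2.54 ppm HOCl: 2.54 / 0.4257 = 5.966 ppm.
FC to add: 5.966 − 0.6 = 5.366 mg/L as Cl₂.
Cl₂ equivalent: 5.366 mg/L × 169,000 L = 906.9 g.
Product at 88.9% available Cl: 906.9 / 0.889 = 1020 g.

1.02 kg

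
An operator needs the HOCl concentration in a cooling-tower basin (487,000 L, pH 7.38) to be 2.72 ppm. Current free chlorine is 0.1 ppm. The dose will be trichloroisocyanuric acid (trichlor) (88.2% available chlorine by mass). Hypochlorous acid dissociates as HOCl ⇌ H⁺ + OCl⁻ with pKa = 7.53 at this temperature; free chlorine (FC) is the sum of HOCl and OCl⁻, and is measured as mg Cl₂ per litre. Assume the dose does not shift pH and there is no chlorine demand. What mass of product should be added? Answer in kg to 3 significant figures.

2.51 kg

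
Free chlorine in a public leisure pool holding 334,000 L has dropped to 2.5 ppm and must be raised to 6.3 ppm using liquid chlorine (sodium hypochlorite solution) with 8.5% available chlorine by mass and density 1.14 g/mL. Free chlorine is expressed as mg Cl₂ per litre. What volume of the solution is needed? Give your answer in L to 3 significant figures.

13.1 L

Chlorine deficit: 6.3 − 2.5 = 3.8 ppm = 3.8 mg/L as Cl₂.
Cl₂ equivalent needed: 3.8 mg/L × 334,000 L = 1,269,000 mg = 1269 g.
Product at 8.5% available chlorine: 1269 / 0.085 = 14,930 g.
Volume at density 1.14 g/mL: 14,930 g ÷ 1.14 g/mL = 13,100 mL.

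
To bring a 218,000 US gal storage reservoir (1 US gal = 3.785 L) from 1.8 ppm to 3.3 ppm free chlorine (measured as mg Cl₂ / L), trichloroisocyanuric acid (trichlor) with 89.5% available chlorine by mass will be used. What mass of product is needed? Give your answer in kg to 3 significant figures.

Volume: 218,000 US gal × 3.785 L/gal = 825,130 L.
Chlorine deficit: 3.3 − 1.8 = 1.5 ppm = 1.5 mg/L as Cl₂.
Cl₂ equivalent needed: 1.5 mg/L × 825,130 L = 1,238,000 mg = 1238 g.
Product at 89.5% available chlorine: 1238 / 0.895 = 1383 g.

1.38 kg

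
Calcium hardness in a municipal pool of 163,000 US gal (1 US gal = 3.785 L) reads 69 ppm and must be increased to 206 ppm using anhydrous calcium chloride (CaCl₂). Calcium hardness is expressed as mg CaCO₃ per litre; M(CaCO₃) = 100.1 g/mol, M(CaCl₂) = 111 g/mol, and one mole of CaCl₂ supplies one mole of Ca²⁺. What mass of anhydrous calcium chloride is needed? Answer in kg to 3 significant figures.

Volume: 163,000 US gal × 3.785 L/gal = 616,955 L.
Hardness to add: (206 − 69) = 137 mg/L as CaCO₃ × 616,955 L = 84,520 g as CaCO₃.
Moles of Ca²⁺ (1 mol Ca²⁺ ≡ 1 mol CaCO₃): 84,520 / 100.1 g/mol = 844.4 mol.
Mass of CaCl₂: 844.4 × 111 = 93,730 g.

93.7 kg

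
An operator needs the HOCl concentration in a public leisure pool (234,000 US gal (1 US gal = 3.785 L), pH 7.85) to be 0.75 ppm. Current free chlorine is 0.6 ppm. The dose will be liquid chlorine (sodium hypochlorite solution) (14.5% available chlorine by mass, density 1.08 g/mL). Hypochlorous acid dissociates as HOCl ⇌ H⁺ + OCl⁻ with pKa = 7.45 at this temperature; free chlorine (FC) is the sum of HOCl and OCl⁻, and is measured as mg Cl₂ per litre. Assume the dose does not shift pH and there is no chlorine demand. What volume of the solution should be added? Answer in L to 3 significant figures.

11.5 L

Volume: 234,000 US gal × 3.785 L/gal = 885,690 L.
[OCl⁻]/[HOCl] = 10^(pH − pKa) = 10^(7.85 − 7.45) = 2.512; fraction as HOCl = 1/(1 + 2.512) = 0.2847.
Free chlorine required for 0.75 ppm HOCl: 0.75 / 0.2847 = 2.634 ppm.
FC to add: 2.634 − 0.6 = 2.034 mg/L as Cl₂.
Cl₂ equivalent: 2.034 mg/L × 885,690 L = 1801 g.
Product at 14.5% available Cl: 1801 / 0.145 = 12,420 g.
Volume: 12,420 g ÷ 1.08 g/mL = 11,500 mL.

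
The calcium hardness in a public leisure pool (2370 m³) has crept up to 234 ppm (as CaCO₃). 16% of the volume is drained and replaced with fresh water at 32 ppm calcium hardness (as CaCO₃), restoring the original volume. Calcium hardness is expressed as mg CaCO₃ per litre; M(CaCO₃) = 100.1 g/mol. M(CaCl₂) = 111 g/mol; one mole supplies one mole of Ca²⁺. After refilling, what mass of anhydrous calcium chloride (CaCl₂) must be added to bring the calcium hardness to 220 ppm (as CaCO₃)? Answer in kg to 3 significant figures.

48.1 kg

Volume: 2370 m³ = 2,370,000 L.
After draining 16% and refilling: 234 × 0.84 + 32 × 0.16 = 201.68 ppm.
Deficit to target: 220 − 201.68 = 18.32 mg/L.
As CaCO₃: 18.32 mg/L × 2,370,000 L = 43,420 g; ÷ 100.1 = 433.8 mol Ca²⁺.
Mass: 433.8 × 111 = 48,150 g.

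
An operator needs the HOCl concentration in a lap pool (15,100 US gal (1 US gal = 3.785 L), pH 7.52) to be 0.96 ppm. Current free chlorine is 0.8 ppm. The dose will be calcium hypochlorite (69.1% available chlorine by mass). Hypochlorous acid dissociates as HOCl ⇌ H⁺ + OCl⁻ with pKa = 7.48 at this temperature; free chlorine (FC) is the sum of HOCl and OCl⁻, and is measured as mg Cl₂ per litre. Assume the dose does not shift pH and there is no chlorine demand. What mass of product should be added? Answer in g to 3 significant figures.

Volume: 15,100 US gal × 3.785 L/gal = 57,154 L.
[OCl⁻]/[HOCl] = 10^(pH − pKa) = 10^(7.52 − 7.48) = 1.096; fraction as HOCl = 1/(1 + 1.096) = 0.477.
Free chlorine required for 0.96 ppm HOCl: 0.96 / 0.477 = 2.013 ppm.
FC to add: 2.013 − 0.8 = 1.213 mg/L as Cl₂.
Cl₂ equivalent: 1.213 mg/L × 57,154 L = 69.31 g.
Product at 69.1% available Cl: 69.31 / 0.691 = 100.3 g.

100 g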